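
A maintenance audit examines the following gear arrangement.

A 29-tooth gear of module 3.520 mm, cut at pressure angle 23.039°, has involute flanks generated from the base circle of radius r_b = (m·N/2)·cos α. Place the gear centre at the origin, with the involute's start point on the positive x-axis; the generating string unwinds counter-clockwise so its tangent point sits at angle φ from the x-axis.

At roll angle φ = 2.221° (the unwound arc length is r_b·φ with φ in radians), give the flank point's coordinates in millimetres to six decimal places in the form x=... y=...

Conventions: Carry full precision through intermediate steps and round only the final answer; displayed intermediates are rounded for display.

single-mesh involute tooth geometry (29T wheel at module 3.520)
pitch radius r_p = m·N/2 = 3.520·29/2 = 51.040000
base radius r_b = r_p·cos α = 51.040000·cos 23.039° = 46.968982
roll angle φ = 2.221° = 0.03876376 rad
x = r_b·(cos φ + φ·sin φ) = 47.004257
y = r_b·(sin φ − φ·cos φ) = 0.000912

x=47.004257 y=0.000912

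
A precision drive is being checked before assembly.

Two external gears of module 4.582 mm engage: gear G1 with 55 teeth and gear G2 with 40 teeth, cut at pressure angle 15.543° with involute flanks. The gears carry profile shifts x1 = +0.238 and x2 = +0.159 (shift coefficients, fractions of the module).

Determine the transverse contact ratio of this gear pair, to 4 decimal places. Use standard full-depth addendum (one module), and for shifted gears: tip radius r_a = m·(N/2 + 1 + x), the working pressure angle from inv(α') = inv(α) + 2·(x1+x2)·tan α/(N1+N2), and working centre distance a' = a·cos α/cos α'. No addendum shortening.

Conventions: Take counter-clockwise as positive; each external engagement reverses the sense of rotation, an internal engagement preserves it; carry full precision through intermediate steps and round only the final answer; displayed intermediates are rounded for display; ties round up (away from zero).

recognized (one external pair, fixed centres): single-mesh tooth geometry, m = 4.582, N1 = 55, N2 = 40
base radii: r_b1 = 121.396949, r_b2 = 88.288691
tip radii: r_a1 = 131.677516, r_a2 = 96.950538
inv(α') = inv(15.543°) + 2·(+0.238+0.159)·tan α/(55+40) = 0.00918100  ⇒  α' = 17.09524°
a' = a·cos α / cos α' = 217.6450·cos 15.543°/cos 17.09524° = 219.378334
action lengths: √(r_a1²−r_b1²) = 51.007341, √(r_a2²−r_b2²) = 40.056385
base pitch p_b = π·m·cos α = 13.868355
CR = (51.007341 + 40.056385 − 219.378334·sin 17.09524°)/13.868355 = 1.916239
contact ratio ≈ 1.9162

1.9162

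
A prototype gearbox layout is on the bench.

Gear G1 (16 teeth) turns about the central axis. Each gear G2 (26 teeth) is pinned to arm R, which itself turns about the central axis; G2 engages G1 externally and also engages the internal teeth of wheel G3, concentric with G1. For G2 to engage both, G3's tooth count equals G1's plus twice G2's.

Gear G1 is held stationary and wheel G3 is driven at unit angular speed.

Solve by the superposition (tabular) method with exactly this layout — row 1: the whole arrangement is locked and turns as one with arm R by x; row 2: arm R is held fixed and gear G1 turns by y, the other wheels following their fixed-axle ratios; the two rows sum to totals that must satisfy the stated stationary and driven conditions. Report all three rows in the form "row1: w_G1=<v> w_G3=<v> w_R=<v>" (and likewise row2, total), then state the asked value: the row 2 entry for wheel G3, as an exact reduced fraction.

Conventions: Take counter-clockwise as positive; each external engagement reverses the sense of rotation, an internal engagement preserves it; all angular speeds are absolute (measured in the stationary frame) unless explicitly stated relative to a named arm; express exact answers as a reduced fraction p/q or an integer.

recognized (axles ride arm R): planetary set, 16/26/68 teeth
superposition row 1 [locked train]: every member turns x
row 2 (arm held, sun turns y): ω_ring = −(16/68)·y, ω_arm = 0
boundary: total ω_sun = x + y = 0 and total ω_ring = x − (16/68)·y = 1  ⇒  y = -17/21, x = 17/21
row 2 ring = −(16/68)·(-17/21) = 4/21
totals (row 1 + row 2): sun 17/21 + (-17/21) = 0, ring 17/21 + 4/21 = 1, arm 17/21 + 0 = 17/21
asked cell (row2, ring) = 4/21

row1: w_G1=17/21 w_G3=17/21 w_R=17/21
row2: w_G1=-17/21 w_G3=4/21 w_R=0
total: w_G1=0 w_G3=1 w_R=17/21
asked value: 4/21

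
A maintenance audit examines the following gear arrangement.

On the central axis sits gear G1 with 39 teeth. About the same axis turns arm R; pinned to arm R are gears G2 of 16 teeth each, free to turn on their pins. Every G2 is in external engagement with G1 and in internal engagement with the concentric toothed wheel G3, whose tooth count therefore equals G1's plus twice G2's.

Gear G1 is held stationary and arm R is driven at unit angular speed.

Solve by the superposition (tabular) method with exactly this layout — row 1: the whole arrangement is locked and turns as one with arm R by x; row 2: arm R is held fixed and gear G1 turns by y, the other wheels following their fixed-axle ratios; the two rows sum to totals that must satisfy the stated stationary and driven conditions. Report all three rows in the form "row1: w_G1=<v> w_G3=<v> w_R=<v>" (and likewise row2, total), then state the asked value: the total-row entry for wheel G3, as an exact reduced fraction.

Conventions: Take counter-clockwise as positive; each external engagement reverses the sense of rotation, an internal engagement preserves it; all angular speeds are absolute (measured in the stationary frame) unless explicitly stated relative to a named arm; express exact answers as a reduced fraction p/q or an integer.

topology: planetary set — G1 39T / G2 16T / G3 71T, arm = carrier (Willis)
row 1: whole set turns with the arm by x
row 2: sun turns y, ring = −(39/71)·y, arm 0
boundary: total ω_sun = x + y = 0 and total ω_arm = x = 1  ⇒  y = -1, x = 1
row 2 ring = −(39/71)·(-1) = 39/71
totals (row 1 + row 2): sun 1 + (-1) = 0, ring 1 + 39/71 = 110/71, arm 1 + 0 = 1
asked cell (total, ring) = 110/71

row1: w_G1=1 w_G3=1 w_R=1
row2: w_G1=-1 w_G3=39/71 w_R=0
total: w_G1=0 w_G3=110/71 w_R=1
asked value: 110/71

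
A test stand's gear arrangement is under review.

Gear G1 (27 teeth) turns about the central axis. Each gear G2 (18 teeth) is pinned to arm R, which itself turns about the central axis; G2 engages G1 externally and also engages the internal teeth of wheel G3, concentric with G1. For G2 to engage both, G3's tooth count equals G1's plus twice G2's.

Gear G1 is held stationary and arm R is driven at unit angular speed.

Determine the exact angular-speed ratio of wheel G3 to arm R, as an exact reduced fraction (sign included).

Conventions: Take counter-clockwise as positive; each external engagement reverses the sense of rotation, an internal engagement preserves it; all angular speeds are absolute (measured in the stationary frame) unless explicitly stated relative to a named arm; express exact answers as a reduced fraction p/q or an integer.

class = planetary set [G3 = 27+2·18 = 63; Willis about the carrier]
ring teeth: 27 + 2·18 = 63
27(ω_sun−ω_arm) = −63(ω_ring−ω_arm),  ω_sun = 0, ω_arm = 1
ω_ring = 1 − (27/63)(0−1) = 10/7
ω_out/ω_in = 10/7

10/7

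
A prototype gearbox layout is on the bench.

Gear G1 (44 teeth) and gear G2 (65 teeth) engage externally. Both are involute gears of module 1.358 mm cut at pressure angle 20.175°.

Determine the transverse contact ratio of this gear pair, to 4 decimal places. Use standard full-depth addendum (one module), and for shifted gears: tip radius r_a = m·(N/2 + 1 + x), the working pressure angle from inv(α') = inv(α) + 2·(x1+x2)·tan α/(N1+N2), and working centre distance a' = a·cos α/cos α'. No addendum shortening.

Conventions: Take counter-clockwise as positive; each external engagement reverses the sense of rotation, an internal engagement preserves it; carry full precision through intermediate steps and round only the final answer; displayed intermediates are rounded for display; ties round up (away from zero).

1.7548

class = single-mesh tooth geometry [involute pair 44T × 65T, m = 1.358]
base radii: r_b1 = 28.042916, r_b2 = 41.427035
tip radii: r_a1 = 31.234000, r_a2 = 45.493000
no profile shift: α' = α, a' = a
action lengths: √(r_a1²−r_b1²) = 13.753458, √(r_a2²−r_b2²) = 18.799303
base pitch p_b = π·m·cos α = 4.004519
CR = (13.753458 + 18.799303 − 74.011000·sin 20.17500°)/4.004519 = 1.754819
contact ratio ≈ 1.7548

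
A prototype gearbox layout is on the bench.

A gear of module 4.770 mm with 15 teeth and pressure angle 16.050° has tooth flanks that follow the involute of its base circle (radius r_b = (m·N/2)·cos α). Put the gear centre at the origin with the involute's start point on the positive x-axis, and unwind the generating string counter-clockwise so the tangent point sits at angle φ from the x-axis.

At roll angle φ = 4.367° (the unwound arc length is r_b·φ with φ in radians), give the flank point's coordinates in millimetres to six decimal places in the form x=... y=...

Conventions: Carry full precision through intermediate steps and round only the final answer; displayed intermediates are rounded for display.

x=34.480237 y=0.005071

topology: single-mesh involute geometry — m = 4.770, N = 15
pitch radius r_p = m·N/2 = 4.770·15/2 = 35.775000
base radius r_b = r_p·cos α = 35.775000·cos 16.050° = 34.380519
roll angle φ = 4.367° = 0.07621853 rad
x = r_b·(cos φ + φ·sin φ) = 34.480237
y = r_b·(sin φ − φ·cos φ) = 0.005071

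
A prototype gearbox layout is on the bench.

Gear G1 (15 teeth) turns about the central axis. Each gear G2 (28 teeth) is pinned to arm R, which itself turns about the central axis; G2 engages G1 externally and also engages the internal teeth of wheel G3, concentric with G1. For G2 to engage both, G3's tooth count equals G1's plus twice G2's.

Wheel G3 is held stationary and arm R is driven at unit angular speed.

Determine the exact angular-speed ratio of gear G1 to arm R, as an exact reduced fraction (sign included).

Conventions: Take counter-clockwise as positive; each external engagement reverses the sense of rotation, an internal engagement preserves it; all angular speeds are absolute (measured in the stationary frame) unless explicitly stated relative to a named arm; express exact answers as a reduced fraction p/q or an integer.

86/15

recognized (axles ride arm R): planetary set, 15/28/71 teeth
ring teeth: 15 + 2·28 = 71
15(ω_sun−ω_arm) = −71(ω_ring−ω_arm),  ω_ring = 0, ω_arm = 1
ω_sun = 1 − (71/15)(0−1) = 86/15
ω_out/ω_in = 86/15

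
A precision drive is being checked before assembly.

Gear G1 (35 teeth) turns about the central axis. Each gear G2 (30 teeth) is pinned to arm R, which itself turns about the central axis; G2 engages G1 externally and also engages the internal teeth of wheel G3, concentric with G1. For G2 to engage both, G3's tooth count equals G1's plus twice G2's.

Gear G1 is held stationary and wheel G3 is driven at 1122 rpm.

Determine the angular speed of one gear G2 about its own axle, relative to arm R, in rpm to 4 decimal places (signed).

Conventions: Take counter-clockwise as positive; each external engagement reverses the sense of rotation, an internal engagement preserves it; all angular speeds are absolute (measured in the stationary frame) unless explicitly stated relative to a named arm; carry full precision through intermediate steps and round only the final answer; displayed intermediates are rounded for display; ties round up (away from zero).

+956.5769 rpm

recognized (axles ride arm R): planetary set, 35/30/95 teeth
normalise by the input: solve with ω_ring = 1, then scale by 1122 rpm
ring teeth: 35 + 2·30 = 95
35(ω_sun−ω_arm) = −95(ω_ring−ω_arm),  ω_sun = 0, ω_ring = 1
35(0−ω_arm) = −95(1−ω_arm)  ⇒  130·ω_arm = 95  ⇒  ω_arm = 19/26
sun–planet mesh: 35·(0−19/26) = −30·(ω_p−ω_arm)  ⇒  ω_p−ω_arm = 133/156
scale: ω_p−ω_arm = 133/156 × 1122 rpm = +956.5769 rpm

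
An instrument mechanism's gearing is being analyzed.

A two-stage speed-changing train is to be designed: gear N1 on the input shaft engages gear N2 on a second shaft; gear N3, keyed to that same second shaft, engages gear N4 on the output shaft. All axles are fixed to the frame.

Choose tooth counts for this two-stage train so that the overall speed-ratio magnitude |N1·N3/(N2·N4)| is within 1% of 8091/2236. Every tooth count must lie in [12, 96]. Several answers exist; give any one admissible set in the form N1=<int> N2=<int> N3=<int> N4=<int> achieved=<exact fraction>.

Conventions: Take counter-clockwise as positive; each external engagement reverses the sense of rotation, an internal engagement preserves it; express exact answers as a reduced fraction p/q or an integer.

N1=87 N2=26 N3=93 N4=86 achieved=8091/2236

design class (target 8091/2236): fixed-axis compound train
target = 8091/2236 in lowest terms: an exact hit needs N1·N3 = k·8091 and N2·N4 = k·2236 for one integer k, every count in [12, 96]; additionally prefer no 1:1 stage (N1 ≠ N2, N3 ≠ N4)
k = 1: N1·N3 = 8091 = 87·93, N2·N4 = 2236 = 26·86
achieved = 87·93/(26·86) = 8091/2236; |achieved − target| = 0 ≤ 8091/223600 ✓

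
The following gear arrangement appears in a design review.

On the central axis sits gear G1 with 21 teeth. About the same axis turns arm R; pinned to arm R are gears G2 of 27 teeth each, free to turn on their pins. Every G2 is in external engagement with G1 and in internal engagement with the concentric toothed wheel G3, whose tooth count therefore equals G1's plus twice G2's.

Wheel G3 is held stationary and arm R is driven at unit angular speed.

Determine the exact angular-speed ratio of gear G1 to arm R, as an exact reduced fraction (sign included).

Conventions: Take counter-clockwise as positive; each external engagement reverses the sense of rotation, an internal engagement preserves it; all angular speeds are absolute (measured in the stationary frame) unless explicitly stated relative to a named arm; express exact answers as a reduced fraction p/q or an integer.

planetary set (21T centre, 27T on arm, 75T internal) — Willis relation
ring teeth: 21 + 2·27 = 75
21(ω_sun−ω_arm) = −75(ω_ring−ω_arm),  ω_ring = 0, ω_arm = 1
ω_sun = 1 − (75/21)(0−1) = 32/7
ω_out/ω_in = 32/7

32/7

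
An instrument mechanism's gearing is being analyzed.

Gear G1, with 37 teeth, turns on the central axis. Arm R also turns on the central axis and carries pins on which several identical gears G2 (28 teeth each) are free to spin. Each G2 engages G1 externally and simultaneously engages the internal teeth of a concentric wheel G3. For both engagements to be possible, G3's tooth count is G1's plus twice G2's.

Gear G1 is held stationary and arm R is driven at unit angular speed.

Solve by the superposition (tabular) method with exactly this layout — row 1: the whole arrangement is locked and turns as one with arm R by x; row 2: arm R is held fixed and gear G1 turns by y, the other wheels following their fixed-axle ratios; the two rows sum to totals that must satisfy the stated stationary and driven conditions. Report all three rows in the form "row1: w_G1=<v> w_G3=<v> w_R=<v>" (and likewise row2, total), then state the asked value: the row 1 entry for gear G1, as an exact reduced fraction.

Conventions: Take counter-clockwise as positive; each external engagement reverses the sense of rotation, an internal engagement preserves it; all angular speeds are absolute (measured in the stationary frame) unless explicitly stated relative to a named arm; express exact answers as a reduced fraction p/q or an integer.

topology: planetary set — G1 37T / G2 28T / G3 93T, arm = carrier (Willis)
row 1: whole set turns with the arm by x
row 2 — arm fixed, fixed-axis ratios: sun y, ring −(37/93)·y, arm 0
boundary: total ω_sun = x + y = 0 and total ω_arm = x = 1  ⇒  y = -1, x = 1
row 2 ring = −(37/93)·(-1) = 37/93
totals (row 1 + row 2): sun 1 + (-1) = 0, ring 1 + 37/93 = 130/93, arm 1 + 0 = 1
asked cell (row1, sun) = 1

row1: w_G1=1 w_G3=1 w_R=1
row2: w_G1=-1 w_G3=37/93 w_R=0
total: w_G1=0 w_G3=130/93 w_R=1
asked value: 1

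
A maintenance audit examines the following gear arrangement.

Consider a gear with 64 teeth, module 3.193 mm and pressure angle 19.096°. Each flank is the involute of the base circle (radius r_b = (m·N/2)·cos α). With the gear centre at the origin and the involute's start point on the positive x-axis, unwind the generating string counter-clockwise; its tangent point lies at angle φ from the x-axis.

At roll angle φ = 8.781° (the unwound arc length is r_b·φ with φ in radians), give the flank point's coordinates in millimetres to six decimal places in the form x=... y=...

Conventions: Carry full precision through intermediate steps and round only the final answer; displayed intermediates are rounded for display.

x=97.680699 y=0.115582

class = single-mesh tooth geometry [base-circle involute, m = 3.193, 64T]
pitch radius r_p = m·N/2 = 3.193·64/2 = 102.176000
base radius r_b = r_p·cos α = 102.176000·cos 19.096° = 96.553434
roll angle φ = 8.781° = 0.15325736 rad
x = r_b·(cos φ + φ·sin φ) = 97.680699
y = r_b·(sin φ − φ·cos φ) = 0.115582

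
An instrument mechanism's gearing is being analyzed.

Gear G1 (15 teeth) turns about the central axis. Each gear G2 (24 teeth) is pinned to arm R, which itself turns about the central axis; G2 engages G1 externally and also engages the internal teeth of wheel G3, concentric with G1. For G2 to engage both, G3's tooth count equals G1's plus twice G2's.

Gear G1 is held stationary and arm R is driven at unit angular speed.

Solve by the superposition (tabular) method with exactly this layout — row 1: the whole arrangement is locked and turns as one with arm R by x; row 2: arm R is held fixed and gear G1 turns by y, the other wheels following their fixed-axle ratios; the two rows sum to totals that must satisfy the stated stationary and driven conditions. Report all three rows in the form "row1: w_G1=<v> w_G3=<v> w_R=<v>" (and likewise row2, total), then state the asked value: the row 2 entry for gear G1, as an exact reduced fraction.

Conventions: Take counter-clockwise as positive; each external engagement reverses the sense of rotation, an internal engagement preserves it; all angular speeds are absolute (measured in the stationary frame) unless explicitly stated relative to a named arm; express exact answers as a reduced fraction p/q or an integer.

row1: w_G1=1 w_G3=1 w_R=1
row2: w_G1=-1 w_G3=5/21 w_R=0
total: w_G1=0 w_G3=26/21 w_R=1
asked value: -1

class = planetary set [G3 = 15+2·24 = 63; Willis about the carrier]
row 1 — lock + rotate with arm: ω_sun = ω_ring = ω_arm = x
row 2 (arm held, sun turns y): ω_ring = −(15/63)·y, ω_arm = 0
boundary: total ω_sun = x + y = 0 and total ω_arm = x = 1  ⇒  y = -1, x = 1
row 2 ring = −(15/63)·(-1) = 5/21
totals (row 1 + row 2): sun 1 + (-1) = 0, ring 1 + 5/21 = 26/21, arm 1 + 0 = 1
asked cell (row2, sun) = -1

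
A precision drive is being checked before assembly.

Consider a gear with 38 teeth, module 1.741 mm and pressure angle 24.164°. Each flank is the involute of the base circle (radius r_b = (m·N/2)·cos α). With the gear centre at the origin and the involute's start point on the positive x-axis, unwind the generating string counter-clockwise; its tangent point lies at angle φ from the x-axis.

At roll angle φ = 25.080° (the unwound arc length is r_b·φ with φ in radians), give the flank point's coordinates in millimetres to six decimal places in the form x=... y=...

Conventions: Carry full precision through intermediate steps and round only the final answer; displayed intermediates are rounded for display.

x=32.934891 y=0.827706

recognized (one wheel, involute flank): single-mesh tooth geometry, m = 1.741, N = 38
pitch radius r_p = m·N/2 = 1.741·38/2 = 33.079000
base radius r_b = r_p·cos α = 33.079000·cos 24.164° = 30.180535
roll angle φ = 25.080° = 0.43772858 rad
x = r_b·(cos φ + φ·sin φ) = 32.934891
y = r_b·(sin φ − φ·cos φ) = 0.827706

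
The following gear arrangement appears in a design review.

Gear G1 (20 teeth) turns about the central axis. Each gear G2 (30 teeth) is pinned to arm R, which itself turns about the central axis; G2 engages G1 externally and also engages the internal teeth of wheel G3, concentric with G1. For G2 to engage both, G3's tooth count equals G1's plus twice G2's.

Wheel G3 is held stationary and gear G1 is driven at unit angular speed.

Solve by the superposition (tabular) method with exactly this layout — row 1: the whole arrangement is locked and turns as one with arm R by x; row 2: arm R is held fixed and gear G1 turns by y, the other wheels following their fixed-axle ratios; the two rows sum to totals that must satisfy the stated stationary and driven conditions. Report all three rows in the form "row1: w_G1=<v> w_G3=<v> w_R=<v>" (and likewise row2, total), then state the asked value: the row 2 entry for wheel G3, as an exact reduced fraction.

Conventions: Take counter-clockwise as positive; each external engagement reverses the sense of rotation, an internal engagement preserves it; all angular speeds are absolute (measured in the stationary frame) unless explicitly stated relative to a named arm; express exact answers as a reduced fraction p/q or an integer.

class = planetary set [G3 = 20+2·30 = 80; Willis about the carrier]
row 1: whole set turns with the arm by x
row 2: sun turns y, ring = −(20/80)·y, arm 0
boundary: total ω_ring = x − (20/80)·y = 0 and total ω_sun = x + y = 1  ⇒  y = 4/5, x = 1/5
row 2 ring = −(20/80)·4/5 = -1/5
totals (row 1 + row 2): sun 1/5 + 4/5 = 1, ring 1/5 + (-1/5) = 0, arm 1/5 + 0 = 1/5
asked cell (row2, ring) = -1/5

row1: w_G1=1/5 w_G3=1/5 w_R=1/5
row2: w_G1=4/5 w_G3=-1/5 w_R=0
total: w_G1=1 w_G3=0 w_R=1/5
asked value: -1/5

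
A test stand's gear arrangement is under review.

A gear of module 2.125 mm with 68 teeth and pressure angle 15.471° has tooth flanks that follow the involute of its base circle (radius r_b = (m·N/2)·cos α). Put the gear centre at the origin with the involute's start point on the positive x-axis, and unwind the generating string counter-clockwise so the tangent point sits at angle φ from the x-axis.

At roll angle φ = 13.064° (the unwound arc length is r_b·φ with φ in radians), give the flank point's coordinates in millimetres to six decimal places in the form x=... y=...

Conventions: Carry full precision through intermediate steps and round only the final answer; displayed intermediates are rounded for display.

x=71.418639 y=0.273709

recognized (one wheel, involute flank): single-mesh tooth geometry, m = 2.125, N = 68
pitch radius r_p = m·N/2 = 2.125·68/2 = 72.250000
base radius r_b = r_p·cos α = 72.250000·cos 15.471° = 69.632064
roll angle φ = 13.064° = 0.22800981 rad
x = r_b·(cos φ + φ·sin φ) = 71.418639
y = r_b·(sin φ − φ·cos φ) = 0.273709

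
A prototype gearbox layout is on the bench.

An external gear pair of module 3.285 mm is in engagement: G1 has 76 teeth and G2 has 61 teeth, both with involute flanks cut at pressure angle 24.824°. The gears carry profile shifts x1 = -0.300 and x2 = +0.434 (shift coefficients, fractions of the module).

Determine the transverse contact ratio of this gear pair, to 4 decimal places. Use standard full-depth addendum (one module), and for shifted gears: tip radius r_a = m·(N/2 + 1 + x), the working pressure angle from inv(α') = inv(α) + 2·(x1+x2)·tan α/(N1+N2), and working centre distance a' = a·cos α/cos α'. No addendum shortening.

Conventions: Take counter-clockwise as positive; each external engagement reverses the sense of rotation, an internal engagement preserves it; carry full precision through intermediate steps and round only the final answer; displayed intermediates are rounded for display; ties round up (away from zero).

1.5441

topology: single-mesh involute geometry — m = 3.285, 76T/61T pair
base radii: r_b1 = 113.295920, r_b2 = 90.934883
tip radii: r_a1 = 127.129500, r_a2 = 104.903190
inv(α') = inv(24.824°) + 2·(-0.300+0.434)·tan α/(76+61) = 0.03021763  ⇒  α' = 25.06366°
a' = a·cos α / cos α' = 225.0225·cos 24.824°/cos 25.06366° = 225.460706
action lengths: √(r_a1²−r_b1²) = 57.671000, √(r_a2²−r_b2²) = 52.302259
base pitch p_b = π·m·cos α = 9.366569
CR = (57.671000 + 52.302259 − 225.460706·sin 25.06366°)/9.366569 = 1.544053
contact ratio ≈ 1.5441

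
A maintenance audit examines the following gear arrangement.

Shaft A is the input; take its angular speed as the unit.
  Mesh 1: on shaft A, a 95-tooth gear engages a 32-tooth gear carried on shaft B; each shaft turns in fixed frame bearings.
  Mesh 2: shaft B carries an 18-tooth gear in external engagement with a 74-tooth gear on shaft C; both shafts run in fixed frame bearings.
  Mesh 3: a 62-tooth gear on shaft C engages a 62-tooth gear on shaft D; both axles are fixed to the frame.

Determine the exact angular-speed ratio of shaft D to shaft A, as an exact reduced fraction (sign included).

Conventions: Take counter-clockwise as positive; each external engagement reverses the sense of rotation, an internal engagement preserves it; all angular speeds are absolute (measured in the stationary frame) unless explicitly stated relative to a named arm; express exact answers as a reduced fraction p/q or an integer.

class = fixed-axis compound train [3 meshes; 3 ratios multiply, 3 sense flips]
mesh 1 [95T→32T]: running ratio 95/32, sense −
mesh 2 [18T→74T]: running ratio 855/1184, sense +
mesh 3 [62T→62T]: running ratio 855/1184, sense −
ω_out/ω_in = -855/1184

-855/1184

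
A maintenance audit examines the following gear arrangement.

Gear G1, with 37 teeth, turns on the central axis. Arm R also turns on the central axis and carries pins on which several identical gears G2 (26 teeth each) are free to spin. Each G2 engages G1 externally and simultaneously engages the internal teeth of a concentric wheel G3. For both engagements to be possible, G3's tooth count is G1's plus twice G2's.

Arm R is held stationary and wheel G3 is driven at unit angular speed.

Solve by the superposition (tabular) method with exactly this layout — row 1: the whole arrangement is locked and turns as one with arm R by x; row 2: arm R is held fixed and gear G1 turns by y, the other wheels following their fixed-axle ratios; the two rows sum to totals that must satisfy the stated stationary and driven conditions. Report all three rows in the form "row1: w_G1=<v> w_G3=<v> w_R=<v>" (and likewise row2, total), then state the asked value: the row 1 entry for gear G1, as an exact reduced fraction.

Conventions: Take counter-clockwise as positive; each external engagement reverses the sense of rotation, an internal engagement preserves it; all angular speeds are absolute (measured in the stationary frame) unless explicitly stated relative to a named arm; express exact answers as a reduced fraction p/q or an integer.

class = planetary set [G3 = 37+2·26 = 89; Willis about the carrier]
row 1 — lock + rotate with arm: ω_sun = ω_ring = ω_arm = x
row 2: sun turns y, ring = −(37/89)·y, arm 0
boundary: total ω_arm = x = 0 and total ω_ring = x − (37/89)·y = 1  ⇒  y = -89/37, x = 0
row 2 ring = −(37/89)·(-89/37) = 1
totals (row 1 + row 2): sun 0 + (-89/37) = -89/37, ring 0 + 1 = 1, arm 0 + 0 = 0
asked cell (row1, sun) = 0

row1: w_G1=0 w_G3=0 w_R=0
row2: w_G1=-89/37 w_G3=1 w_R=0
total: w_G1=-89/37 w_G3=1 w_R=0
asked value: 0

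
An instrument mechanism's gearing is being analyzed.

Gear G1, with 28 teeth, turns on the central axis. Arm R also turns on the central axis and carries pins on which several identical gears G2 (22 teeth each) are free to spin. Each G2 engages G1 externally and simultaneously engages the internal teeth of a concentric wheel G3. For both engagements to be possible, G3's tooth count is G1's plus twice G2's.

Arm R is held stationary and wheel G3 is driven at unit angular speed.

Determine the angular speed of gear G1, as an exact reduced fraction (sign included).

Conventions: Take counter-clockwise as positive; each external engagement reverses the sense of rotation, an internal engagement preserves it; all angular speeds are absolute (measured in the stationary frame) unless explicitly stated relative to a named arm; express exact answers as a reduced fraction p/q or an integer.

-18/7

recognized (axles ride arm R): planetary set, 28/22/72 teeth
ring teeth: 28 + 2·22 = 72
28(ω_sun−ω_arm) = −72(ω_ring−ω_arm),  ω_arm = 0, ω_ring = 1
ω_sun = 0 − (72/28)(1−0) = -18/7
exact speed ratio = -18/7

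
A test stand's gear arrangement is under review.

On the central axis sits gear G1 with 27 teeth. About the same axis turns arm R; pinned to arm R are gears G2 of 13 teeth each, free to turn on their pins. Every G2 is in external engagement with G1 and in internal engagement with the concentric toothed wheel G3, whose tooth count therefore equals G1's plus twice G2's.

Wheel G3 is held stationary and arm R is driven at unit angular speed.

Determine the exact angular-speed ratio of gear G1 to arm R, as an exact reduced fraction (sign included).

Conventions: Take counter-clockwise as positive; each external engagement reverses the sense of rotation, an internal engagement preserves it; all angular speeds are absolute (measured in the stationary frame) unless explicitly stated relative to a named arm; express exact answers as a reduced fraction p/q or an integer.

recognized (axles ride arm R): planetary set, 27/13/53 teeth
ring teeth: 27 + 2·13 = 53
27(ω_sun−ω_arm) = −53(ω_ring−ω_arm),  ω_ring = 0, ω_arm = 1
ω_sun = 1 − (53/27)(0−1) = 80/27
ω_out/ω_in = 80/27

80/27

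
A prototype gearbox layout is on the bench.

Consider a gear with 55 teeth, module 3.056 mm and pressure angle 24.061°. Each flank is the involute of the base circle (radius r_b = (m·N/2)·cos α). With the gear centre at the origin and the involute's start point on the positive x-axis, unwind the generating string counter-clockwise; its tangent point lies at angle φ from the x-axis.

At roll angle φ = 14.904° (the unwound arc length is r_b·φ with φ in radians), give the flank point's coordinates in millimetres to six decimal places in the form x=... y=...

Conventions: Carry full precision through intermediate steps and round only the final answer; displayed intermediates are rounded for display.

recognized (one wheel, involute flank): single-mesh tooth geometry, m = 3.056, N = 55
pitch radius r_p = m·N/2 = 3.056·55/2 = 84.040000
base radius r_b = r_p·cos α = 84.040000·cos 24.061° = 76.737925
roll angle φ = 14.904° = 0.26012387 rad
x = r_b·(cos φ + φ·sin φ) = 79.290386
y = r_b·(sin φ − φ·cos φ) = 0.447186

x=79.290386 y=0.447186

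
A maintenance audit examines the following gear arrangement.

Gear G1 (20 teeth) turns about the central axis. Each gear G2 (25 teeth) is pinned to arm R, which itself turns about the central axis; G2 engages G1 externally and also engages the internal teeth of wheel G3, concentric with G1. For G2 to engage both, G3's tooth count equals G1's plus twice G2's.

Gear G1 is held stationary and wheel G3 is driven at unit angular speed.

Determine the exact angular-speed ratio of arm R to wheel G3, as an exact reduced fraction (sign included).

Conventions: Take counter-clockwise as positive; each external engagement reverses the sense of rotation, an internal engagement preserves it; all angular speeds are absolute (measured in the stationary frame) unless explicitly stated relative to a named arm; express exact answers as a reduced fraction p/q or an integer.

7/9

topology: planetary set — G1 20T / G2 25T / G3 70T, arm = carrier (Willis)
ring teeth: 20 + 2·25 = 70
20(ω_sun−ω_arm) = −70(ω_ring−ω_arm),  ω_sun = 0, ω_ring = 1
20(0−ω_arm) = −70(1−ω_arm)  ⇒  90·ω_arm = 70  ⇒  ω_arm = 7/9
ω_out/ω_in = 7/9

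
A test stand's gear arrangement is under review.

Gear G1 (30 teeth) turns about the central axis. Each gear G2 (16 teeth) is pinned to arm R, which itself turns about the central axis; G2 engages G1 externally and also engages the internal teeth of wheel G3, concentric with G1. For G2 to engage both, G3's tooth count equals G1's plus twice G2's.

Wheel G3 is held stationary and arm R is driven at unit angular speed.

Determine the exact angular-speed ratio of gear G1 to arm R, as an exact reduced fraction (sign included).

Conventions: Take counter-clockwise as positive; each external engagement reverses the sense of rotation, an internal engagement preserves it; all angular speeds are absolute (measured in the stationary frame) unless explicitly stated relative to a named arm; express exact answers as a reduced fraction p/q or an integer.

planetary set (30T centre, 16T on arm, 62T internal) — Willis relation
ring teeth: 30 + 2·16 = 62
30(ω_sun−ω_arm) = −62(ω_ring−ω_arm),  ω_ring = 0, ω_arm = 1
ω_sun = 1 − (62/30)(0−1) = 46/15
ω_out/ω_in = 46/15

46/15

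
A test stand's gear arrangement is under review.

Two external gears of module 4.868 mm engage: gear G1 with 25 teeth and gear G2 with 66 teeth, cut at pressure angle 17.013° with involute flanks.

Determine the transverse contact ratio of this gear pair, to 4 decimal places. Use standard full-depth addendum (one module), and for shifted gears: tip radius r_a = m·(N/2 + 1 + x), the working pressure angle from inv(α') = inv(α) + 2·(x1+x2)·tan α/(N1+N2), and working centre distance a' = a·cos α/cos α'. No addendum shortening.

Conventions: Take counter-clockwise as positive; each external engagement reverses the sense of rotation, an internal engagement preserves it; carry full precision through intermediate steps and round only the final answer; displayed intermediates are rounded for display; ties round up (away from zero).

single-mesh involute tooth geometry (25T engaging 66T at module 4.868)
base radii: r_b1 = 58.187106, r_b2 = 153.613961
tip radii: r_a1 = 65.718000, r_a2 = 165.512000
no profile shift: α' = α, a' = a
action lengths: √(r_a1²−r_b1²) = 30.546951, √(r_a2²−r_b2²) = 61.619585
base pitch p_b = π·m·cos α = 14.624015
CR = (30.546951 + 61.619585 − 221.494000·sin 17.01300°)/14.624015 = 1.870888
contact ratio ≈ 1.8709

1.8709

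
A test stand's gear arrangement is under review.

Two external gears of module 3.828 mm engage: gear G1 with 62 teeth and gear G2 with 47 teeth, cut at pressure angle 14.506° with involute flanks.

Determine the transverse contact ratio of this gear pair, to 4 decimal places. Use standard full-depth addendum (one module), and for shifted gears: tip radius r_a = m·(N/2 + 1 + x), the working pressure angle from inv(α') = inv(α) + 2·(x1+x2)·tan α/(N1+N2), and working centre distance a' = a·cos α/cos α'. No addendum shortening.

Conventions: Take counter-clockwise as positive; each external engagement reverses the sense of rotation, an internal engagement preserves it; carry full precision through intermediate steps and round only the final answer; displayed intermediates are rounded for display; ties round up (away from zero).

recognized (one external pair, fixed centres): single-mesh tooth geometry, m = 3.828, N1 = 62, N2 = 47
base radii: r_b1 = 114.885032, r_b2 = 87.090266
tip radii: r_a1 = 122.496000, r_a2 = 93.786000
no profile shift: α' = α, a' = a
action lengths: √(r_a1²−r_b1²) = 42.505287, √(r_a2²−r_b2²) = 34.800852
base pitch p_b = π·m·cos α = 11.642644
CR = (42.505287 + 34.800852 − 208.626000·sin 14.50600°)/11.642644 = 2.151505
contact ratio ≈ 2.1515

2.1515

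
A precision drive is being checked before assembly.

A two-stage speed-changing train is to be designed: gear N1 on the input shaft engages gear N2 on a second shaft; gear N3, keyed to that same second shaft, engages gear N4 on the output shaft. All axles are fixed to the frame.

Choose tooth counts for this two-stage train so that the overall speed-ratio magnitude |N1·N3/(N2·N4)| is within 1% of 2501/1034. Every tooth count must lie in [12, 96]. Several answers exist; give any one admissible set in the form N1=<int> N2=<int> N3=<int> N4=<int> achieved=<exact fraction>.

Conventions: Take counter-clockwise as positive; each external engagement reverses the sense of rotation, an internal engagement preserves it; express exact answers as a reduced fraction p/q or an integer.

topology: fixed-axis compound train — 2 stages, target 2501/1034
target = 2501/1034 in lowest terms: an exact hit needs N1·N3 = k·2501 and N2·N4 = k·1034 for one integer k, every count in [12, 96]; additionally prefer no 1:1 stage (N1 ≠ N2, N3 ≠ N4)
k = 1: N1·N3 = 2501 = 41·61, N2·N4 = 1034 = 22·47
achieved = 41·61/(22·47) = 2501/1034; |achieved − target| = 0 ≤ 2501/103400 ✓

N1=41 N2=22 N3=61 N4=47 achieved=2501/1034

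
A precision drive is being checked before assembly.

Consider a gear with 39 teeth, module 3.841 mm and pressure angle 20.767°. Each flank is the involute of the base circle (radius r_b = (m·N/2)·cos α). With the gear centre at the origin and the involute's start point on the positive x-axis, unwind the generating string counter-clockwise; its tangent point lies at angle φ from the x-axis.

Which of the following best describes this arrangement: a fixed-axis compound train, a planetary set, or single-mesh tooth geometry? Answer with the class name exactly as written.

recognized (one wheel, involute flank): single-mesh tooth geometry, m = 3.841, N = 39
classification: single-mesh tooth geometry

single-mesh tooth geometry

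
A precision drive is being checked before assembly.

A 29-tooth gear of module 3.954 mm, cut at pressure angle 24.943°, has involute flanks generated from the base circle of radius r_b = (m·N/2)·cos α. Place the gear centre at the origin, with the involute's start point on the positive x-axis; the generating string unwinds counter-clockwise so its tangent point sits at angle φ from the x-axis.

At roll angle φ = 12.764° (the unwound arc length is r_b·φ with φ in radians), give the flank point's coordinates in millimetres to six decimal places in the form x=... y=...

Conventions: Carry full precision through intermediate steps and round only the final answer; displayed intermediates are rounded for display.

x=53.259434 y=0.190632

single-mesh involute tooth geometry (29T wheel at module 3.954)
pitch radius r_p = m·N/2 = 3.954·29/2 = 57.333000
base radius r_b = r_p·cos α = 57.333000·cos 24.943° = 51.985424
roll angle φ = 12.764° = 0.22277383 rad
x = r_b·(cos φ + φ·sin φ) = 53.259434
y = r_b·(sin φ − φ·cos φ) = 0.190632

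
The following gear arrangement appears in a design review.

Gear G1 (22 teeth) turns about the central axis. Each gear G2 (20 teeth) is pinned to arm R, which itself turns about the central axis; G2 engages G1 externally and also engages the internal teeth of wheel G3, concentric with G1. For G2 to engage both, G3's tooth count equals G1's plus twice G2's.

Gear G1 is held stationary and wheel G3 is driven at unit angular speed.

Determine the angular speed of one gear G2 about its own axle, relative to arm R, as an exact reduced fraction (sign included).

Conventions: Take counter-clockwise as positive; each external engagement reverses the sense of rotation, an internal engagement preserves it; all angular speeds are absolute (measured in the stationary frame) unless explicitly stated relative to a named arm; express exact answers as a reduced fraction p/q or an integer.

341/420

class = planetary set [G3 = 22+2·20 = 62; Willis about the carrier]
ring teeth: 22 + 2·20 = 62
22(ω_sun−ω_arm) = −62(ω_ring−ω_arm),  ω_sun = 0, ω_ring = 1
22(0−ω_arm) = −62(1−ω_arm)  ⇒  84·ω_arm = 62  ⇒  ω_arm = 31/42
sun–planet mesh: 22·(0−31/42) = −20·(ω_p−ω_arm)  ⇒  ω_p−ω_arm = 341/420
exact speed ratio = 341/420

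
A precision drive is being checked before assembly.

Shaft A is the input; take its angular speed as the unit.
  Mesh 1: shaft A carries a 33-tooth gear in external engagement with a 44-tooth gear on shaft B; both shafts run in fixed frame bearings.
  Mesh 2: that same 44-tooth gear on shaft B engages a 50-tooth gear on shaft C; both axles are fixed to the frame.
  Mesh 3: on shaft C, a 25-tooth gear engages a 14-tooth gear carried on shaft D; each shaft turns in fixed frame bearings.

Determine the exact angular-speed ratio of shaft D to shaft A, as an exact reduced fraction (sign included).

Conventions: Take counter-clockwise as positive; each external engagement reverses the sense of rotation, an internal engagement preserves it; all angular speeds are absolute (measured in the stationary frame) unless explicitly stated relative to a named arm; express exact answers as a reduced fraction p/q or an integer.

-33/28

class = fixed-axis compound train [3 meshes; 3 ratios multiply, 3 sense flips]
mesh 1 [33T→44T]: running ratio 3/4, sense −
mesh 2 [44T→50T]: running ratio 33/50, sense +
mesh 3 [25T→14T]: running ratio 33/28, sense −
ω_out/ω_in = -33/28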